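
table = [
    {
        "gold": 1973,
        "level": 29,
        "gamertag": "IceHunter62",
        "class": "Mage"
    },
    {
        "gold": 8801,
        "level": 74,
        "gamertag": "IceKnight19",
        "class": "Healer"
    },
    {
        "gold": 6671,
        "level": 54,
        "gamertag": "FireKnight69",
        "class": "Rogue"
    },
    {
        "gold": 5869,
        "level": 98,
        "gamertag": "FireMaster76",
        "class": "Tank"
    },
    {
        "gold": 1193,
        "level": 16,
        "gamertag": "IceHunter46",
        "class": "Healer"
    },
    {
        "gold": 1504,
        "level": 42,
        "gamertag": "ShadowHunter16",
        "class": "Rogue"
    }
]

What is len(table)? 6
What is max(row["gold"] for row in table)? 8801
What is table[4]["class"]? "Healer"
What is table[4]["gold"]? 1193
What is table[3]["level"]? 98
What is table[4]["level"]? 16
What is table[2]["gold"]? 6671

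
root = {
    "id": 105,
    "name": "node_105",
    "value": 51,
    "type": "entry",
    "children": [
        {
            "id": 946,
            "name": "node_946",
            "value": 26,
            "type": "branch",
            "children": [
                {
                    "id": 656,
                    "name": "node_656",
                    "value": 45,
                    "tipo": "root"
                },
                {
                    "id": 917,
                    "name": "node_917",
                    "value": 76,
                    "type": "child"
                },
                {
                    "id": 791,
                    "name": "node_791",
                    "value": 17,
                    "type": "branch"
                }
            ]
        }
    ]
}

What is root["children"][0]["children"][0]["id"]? 656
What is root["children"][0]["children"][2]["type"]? "branch"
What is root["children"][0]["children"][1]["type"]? "child"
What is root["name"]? "node_105"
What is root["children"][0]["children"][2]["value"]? 17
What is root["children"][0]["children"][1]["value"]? 76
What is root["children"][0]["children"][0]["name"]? "node_656"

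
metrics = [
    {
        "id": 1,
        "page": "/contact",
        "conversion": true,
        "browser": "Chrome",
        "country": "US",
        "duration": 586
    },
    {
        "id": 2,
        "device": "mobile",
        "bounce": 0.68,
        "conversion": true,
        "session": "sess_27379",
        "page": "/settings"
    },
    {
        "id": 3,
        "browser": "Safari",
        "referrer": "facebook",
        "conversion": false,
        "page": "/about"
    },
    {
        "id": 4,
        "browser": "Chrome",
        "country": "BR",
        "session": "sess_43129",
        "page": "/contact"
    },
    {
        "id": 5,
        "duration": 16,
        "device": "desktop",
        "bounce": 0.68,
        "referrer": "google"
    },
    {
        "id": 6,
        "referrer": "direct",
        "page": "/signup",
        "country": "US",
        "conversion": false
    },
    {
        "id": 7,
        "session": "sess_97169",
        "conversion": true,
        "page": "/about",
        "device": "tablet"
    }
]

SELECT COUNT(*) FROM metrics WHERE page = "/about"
2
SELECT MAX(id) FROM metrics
7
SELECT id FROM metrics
[1, 2, 3, 4, 5, 6, 7]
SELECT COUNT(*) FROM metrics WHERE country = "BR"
1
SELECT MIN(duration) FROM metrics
16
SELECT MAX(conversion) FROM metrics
True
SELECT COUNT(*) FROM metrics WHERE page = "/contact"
2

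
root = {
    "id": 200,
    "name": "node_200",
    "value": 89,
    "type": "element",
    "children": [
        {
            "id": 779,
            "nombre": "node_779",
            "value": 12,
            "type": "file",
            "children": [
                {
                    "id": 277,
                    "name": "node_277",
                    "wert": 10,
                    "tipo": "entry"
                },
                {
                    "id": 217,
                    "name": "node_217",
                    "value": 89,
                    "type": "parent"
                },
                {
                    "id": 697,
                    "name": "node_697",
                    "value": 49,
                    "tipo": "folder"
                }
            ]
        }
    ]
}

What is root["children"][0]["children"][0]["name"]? "node_277"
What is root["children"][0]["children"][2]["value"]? 49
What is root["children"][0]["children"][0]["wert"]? 10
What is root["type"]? "element"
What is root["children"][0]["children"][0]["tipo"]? "entry"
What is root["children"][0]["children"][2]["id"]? 697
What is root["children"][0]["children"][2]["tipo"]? "folder"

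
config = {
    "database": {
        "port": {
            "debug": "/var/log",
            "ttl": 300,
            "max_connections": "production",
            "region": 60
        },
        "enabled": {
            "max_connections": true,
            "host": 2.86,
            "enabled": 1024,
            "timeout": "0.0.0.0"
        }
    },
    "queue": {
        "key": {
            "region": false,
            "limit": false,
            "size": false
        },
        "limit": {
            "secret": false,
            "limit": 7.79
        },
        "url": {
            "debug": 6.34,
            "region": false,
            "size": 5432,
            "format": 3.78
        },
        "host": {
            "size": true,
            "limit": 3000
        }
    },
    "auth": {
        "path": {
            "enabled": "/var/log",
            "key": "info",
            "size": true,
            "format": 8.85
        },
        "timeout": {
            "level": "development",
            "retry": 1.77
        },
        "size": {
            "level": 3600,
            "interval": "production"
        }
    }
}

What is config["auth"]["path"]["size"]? True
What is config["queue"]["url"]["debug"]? 6.34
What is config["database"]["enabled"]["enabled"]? 1024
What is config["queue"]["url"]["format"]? 3.78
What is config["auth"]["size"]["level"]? 3600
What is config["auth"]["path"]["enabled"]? "/var/log"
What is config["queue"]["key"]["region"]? False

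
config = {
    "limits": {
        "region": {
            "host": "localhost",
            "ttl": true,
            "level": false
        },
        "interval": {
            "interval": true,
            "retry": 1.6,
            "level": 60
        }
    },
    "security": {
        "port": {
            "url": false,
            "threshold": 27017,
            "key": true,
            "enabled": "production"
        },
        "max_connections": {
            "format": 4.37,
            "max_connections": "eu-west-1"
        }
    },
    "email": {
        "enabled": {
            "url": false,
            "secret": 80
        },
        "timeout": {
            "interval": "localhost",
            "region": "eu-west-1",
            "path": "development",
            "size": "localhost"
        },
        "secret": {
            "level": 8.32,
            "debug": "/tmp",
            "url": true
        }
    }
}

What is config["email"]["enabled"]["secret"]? 80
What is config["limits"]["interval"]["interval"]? True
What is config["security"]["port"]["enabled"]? "production"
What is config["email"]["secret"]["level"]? 8.32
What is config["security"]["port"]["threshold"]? 27017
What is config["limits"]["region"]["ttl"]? True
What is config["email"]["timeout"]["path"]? "development"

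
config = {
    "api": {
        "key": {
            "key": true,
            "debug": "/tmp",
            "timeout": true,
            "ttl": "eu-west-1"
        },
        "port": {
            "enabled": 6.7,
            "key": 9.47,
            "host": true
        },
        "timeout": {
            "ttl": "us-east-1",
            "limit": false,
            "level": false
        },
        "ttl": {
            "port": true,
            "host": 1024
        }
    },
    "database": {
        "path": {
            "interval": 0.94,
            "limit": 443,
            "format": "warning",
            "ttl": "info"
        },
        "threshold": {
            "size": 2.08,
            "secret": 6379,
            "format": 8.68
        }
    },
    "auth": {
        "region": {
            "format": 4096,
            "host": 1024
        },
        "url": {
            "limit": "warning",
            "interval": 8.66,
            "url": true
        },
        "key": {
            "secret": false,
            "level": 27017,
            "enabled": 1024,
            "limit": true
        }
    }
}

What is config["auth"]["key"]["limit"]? True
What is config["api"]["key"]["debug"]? "/tmp"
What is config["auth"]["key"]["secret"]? False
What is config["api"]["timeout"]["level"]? False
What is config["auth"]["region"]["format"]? 4096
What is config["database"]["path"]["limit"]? 443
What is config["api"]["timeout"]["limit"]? False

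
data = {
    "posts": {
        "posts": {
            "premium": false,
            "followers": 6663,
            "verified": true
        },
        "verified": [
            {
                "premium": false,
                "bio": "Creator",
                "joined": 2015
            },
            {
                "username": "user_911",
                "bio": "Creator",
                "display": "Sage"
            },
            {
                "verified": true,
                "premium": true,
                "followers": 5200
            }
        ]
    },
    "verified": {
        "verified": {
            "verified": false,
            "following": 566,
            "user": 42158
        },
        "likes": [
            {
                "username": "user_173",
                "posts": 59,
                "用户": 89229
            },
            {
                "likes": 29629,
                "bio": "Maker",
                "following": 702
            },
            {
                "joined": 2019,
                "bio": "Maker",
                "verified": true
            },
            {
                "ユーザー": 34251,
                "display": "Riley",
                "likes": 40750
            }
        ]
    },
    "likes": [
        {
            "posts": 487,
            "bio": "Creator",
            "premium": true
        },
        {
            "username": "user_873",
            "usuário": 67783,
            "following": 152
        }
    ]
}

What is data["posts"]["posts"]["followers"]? 6663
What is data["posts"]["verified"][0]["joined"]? 2015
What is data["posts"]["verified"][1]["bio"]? "Creator"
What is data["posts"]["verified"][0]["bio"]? "Creator"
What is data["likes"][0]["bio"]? "Creator"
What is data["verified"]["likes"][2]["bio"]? "Maker"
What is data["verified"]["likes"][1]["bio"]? "Maker"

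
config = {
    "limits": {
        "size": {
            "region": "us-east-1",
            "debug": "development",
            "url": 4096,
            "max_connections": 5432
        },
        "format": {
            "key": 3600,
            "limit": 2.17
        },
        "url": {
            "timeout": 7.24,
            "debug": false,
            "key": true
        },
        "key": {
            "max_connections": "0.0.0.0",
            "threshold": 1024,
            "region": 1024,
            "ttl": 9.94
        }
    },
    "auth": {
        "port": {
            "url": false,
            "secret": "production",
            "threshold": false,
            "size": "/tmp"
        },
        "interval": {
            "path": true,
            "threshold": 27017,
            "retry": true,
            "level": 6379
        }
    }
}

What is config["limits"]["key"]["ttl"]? 9.94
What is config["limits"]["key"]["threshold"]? 1024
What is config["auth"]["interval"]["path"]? True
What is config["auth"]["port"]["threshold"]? False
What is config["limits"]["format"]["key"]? 3600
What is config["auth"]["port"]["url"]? False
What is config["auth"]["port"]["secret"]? "production"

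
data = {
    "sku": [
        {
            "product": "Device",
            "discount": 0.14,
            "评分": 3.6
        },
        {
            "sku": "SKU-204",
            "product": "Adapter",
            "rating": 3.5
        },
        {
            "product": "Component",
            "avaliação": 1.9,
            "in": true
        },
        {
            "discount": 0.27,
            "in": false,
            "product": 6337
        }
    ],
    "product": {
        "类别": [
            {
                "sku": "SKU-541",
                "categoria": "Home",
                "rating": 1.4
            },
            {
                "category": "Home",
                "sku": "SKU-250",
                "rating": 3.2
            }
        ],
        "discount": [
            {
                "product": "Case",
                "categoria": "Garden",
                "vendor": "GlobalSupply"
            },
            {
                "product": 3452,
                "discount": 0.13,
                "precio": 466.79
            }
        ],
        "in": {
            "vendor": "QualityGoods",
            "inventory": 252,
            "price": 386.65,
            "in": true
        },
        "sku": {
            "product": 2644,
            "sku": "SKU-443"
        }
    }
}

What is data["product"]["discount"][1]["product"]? 3452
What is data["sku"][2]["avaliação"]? 1.9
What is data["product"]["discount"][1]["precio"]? 466.79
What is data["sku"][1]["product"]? "Adapter"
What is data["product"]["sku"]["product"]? 2644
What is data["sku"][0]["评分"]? 3.6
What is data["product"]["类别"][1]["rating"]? 3.2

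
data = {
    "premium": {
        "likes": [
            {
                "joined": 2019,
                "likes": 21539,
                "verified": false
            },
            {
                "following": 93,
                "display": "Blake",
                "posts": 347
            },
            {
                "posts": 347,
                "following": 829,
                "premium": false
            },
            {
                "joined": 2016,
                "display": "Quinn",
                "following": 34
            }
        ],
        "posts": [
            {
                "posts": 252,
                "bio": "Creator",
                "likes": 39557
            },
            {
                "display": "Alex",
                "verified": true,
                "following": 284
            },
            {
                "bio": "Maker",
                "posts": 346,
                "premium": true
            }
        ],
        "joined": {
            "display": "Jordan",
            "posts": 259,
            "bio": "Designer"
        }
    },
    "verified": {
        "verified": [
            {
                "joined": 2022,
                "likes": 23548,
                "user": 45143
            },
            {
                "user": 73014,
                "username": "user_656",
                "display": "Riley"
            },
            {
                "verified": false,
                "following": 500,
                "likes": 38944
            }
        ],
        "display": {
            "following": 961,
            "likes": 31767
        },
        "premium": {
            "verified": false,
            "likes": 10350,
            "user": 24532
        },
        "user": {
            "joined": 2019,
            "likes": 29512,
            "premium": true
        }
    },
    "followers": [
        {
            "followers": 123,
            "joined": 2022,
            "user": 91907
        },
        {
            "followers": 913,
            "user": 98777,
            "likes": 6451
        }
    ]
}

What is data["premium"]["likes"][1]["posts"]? 347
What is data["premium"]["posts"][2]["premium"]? True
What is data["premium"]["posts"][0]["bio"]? "Creator"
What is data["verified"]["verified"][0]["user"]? 45143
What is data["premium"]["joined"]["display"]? "Jordan"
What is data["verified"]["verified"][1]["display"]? "Riley"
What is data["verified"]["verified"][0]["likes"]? 23548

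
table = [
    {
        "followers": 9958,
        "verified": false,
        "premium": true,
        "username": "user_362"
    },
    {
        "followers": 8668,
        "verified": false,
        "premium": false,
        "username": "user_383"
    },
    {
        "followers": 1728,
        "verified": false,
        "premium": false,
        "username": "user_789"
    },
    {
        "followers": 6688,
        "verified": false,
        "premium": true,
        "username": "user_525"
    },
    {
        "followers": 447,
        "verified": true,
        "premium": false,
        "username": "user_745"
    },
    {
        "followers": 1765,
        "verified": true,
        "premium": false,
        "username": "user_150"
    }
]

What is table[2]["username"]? "user_789"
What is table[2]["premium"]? False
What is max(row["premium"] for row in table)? True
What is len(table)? 6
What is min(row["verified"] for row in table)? False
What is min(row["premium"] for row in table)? False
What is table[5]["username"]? "user_150"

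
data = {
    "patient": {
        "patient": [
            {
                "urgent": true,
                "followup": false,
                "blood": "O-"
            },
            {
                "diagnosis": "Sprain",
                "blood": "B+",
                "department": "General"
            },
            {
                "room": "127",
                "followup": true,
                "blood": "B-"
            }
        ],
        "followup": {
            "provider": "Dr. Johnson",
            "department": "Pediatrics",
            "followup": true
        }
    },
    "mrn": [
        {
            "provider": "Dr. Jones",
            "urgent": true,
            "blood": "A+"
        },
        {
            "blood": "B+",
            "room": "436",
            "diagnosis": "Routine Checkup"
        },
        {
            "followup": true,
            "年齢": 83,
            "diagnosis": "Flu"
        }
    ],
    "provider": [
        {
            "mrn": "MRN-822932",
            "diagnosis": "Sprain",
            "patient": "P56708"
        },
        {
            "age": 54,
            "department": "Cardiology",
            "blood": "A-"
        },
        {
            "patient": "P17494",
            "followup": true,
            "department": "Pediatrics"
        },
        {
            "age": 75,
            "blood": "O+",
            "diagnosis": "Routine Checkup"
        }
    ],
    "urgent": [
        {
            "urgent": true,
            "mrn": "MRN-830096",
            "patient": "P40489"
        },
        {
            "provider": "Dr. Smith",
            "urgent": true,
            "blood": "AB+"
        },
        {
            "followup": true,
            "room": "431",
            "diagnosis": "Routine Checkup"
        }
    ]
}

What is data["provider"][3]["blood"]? "O+"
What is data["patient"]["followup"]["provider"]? "Dr. Johnson"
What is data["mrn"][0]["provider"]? "Dr. Jones"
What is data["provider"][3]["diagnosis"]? "Routine Checkup"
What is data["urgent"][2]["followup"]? True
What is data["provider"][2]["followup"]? True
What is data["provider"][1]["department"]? "Cardiology"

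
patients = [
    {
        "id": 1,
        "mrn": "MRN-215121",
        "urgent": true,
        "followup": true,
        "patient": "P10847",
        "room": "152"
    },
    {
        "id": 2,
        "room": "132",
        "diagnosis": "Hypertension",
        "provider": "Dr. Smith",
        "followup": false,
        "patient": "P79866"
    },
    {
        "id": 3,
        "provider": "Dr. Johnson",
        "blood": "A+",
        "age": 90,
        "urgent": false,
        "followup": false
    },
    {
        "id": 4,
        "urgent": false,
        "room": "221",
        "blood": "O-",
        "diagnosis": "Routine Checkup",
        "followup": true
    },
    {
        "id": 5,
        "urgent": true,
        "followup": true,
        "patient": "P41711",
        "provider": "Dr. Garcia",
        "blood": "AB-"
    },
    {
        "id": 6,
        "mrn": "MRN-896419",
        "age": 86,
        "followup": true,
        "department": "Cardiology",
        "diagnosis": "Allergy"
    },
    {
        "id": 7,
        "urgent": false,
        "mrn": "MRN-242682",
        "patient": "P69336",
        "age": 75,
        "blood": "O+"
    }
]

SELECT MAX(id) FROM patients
7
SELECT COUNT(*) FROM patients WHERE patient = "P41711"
1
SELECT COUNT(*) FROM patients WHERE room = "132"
1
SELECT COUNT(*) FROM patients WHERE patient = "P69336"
1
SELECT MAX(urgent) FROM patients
True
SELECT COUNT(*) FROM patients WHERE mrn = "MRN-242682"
1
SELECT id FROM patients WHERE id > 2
[3, 4, 5, 6, 7]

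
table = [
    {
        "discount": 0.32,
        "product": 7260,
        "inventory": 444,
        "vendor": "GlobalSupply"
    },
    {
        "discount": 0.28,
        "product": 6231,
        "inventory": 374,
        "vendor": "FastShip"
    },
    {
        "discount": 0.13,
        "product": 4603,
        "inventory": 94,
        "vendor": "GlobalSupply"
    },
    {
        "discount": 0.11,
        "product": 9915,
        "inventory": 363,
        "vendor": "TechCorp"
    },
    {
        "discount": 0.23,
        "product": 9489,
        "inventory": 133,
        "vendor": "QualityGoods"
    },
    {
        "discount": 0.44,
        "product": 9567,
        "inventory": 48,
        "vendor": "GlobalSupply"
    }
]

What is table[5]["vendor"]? "GlobalSupply"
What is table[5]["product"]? 9567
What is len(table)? 6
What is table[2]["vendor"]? "GlobalSupply"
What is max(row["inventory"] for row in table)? 444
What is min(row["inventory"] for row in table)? 48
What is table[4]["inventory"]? 133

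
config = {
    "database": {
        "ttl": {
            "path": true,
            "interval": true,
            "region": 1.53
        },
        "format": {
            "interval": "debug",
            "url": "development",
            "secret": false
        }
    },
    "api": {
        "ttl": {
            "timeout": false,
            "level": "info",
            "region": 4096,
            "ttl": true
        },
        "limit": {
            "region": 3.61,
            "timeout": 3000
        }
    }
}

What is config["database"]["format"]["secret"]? False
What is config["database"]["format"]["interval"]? "debug"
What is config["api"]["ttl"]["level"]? "info"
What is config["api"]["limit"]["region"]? 3.61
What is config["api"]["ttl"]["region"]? 4096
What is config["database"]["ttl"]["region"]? 1.53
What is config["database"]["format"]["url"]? "development"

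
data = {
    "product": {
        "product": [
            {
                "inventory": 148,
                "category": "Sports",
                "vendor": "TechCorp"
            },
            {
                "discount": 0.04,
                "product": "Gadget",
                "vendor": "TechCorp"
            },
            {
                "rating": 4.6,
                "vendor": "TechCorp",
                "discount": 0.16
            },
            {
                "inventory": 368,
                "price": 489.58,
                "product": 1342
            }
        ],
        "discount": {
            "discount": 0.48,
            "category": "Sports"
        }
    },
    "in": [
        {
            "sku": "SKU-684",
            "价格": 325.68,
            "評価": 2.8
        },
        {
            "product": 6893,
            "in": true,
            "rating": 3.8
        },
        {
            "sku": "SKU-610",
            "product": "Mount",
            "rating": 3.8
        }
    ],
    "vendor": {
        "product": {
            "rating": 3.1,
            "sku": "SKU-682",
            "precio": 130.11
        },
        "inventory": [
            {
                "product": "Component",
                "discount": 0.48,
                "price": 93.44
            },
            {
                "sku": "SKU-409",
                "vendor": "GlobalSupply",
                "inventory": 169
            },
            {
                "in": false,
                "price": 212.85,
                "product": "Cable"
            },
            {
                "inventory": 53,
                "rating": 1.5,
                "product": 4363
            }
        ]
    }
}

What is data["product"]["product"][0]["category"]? "Sports"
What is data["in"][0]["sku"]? "SKU-684"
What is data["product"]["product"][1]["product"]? "Gadget"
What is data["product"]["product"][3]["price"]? 489.58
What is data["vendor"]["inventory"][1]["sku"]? "SKU-409"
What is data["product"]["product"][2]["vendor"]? "TechCorp"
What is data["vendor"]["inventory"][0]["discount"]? 0.48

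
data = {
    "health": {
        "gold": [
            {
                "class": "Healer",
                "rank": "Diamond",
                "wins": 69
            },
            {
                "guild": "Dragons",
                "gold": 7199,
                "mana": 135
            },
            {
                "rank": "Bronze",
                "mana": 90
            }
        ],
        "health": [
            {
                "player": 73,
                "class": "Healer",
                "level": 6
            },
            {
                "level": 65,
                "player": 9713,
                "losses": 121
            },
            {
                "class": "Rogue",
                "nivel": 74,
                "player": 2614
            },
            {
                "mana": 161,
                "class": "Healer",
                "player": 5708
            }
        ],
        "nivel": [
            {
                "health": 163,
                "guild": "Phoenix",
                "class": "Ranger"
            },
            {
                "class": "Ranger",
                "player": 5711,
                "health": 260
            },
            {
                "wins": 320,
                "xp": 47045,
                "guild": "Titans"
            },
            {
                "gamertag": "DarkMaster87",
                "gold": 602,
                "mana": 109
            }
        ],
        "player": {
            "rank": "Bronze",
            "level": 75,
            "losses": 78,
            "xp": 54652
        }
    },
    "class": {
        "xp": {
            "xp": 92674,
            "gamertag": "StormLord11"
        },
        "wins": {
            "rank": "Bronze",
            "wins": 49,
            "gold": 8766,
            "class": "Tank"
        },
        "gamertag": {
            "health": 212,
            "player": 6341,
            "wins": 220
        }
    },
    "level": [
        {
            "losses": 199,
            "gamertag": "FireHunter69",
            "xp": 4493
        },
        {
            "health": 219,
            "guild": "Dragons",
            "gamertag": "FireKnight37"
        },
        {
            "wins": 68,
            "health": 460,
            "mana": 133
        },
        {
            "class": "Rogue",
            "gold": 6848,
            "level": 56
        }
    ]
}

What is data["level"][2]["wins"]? 68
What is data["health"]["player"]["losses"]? 78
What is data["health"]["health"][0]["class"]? "Healer"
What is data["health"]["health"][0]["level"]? 6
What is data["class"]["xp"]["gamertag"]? "StormLord11"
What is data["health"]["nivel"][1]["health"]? 260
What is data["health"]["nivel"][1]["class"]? "Ranger"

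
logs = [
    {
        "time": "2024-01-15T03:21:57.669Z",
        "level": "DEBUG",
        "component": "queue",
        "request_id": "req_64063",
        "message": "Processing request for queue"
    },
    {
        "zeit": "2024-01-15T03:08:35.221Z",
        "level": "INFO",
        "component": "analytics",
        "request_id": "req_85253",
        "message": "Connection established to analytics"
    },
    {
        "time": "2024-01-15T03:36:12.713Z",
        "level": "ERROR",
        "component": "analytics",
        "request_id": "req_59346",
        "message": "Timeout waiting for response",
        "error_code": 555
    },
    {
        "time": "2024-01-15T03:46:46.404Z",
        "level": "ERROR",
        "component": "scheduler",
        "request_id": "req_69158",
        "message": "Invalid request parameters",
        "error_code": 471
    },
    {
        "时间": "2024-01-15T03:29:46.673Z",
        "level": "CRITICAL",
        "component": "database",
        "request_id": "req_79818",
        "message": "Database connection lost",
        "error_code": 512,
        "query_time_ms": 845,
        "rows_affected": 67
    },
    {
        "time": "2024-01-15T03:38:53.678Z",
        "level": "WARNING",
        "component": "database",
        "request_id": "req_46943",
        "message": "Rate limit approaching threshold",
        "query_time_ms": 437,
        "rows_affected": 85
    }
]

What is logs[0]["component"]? "queue"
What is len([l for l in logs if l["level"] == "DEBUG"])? 1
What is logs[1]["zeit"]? "2024-01-15T03:08:35.221Z"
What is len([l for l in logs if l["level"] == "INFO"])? 1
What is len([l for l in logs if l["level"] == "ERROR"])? 2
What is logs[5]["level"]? "WARNING"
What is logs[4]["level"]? "CRITICAL"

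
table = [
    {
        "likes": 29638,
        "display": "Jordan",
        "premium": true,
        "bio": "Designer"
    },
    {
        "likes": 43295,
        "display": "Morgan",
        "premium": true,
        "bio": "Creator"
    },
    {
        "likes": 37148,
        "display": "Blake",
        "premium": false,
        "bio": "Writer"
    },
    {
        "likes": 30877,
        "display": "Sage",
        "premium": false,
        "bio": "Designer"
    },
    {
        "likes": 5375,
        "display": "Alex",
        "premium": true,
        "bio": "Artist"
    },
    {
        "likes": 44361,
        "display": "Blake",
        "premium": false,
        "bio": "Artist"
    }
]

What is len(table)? 6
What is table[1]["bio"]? "Creator"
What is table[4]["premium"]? True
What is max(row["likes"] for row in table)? 44361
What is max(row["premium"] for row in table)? True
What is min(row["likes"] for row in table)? 5375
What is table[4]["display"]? "Alex"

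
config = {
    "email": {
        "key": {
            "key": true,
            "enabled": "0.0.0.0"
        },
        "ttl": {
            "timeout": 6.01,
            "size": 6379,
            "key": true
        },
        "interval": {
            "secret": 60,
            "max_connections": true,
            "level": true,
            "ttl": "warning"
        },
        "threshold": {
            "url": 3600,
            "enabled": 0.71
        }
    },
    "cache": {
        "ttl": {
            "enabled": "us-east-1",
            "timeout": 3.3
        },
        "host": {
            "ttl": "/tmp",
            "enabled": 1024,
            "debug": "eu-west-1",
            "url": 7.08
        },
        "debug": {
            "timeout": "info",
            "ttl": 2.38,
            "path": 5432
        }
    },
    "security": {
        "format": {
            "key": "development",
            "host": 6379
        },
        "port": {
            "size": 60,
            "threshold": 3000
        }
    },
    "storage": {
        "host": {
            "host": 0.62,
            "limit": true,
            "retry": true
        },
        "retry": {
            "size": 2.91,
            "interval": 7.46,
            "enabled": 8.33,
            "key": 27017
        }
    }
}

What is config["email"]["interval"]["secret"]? 60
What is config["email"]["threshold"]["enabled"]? 0.71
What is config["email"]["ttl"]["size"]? 6379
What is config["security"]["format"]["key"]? "development"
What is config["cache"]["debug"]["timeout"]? "info"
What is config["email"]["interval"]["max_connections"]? True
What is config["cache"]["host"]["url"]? 7.08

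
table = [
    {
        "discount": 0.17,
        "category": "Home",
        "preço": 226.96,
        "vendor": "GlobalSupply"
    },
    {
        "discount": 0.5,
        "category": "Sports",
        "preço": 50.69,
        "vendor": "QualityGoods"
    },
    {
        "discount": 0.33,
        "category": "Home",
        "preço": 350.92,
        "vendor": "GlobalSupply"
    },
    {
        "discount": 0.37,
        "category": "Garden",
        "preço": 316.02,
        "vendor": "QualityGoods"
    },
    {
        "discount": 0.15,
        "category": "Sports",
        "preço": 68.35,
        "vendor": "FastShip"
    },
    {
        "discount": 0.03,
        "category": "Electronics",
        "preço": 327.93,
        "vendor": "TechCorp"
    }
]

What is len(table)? 6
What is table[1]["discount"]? 0.5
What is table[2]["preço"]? 350.92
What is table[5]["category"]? "Electronics"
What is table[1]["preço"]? 50.69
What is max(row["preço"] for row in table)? 350.92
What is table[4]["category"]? "Sports"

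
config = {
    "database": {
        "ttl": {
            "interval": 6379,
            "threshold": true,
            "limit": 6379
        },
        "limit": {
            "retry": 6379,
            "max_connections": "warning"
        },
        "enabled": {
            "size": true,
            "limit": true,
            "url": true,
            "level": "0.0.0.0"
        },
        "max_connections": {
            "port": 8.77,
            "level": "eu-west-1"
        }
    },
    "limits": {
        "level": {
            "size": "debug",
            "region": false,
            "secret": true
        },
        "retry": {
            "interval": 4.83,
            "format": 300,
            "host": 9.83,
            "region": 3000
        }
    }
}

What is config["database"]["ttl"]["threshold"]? True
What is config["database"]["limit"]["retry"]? 6379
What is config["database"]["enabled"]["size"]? True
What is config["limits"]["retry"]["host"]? 9.83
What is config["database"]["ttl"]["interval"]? 6379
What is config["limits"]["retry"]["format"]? 300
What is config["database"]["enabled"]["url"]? True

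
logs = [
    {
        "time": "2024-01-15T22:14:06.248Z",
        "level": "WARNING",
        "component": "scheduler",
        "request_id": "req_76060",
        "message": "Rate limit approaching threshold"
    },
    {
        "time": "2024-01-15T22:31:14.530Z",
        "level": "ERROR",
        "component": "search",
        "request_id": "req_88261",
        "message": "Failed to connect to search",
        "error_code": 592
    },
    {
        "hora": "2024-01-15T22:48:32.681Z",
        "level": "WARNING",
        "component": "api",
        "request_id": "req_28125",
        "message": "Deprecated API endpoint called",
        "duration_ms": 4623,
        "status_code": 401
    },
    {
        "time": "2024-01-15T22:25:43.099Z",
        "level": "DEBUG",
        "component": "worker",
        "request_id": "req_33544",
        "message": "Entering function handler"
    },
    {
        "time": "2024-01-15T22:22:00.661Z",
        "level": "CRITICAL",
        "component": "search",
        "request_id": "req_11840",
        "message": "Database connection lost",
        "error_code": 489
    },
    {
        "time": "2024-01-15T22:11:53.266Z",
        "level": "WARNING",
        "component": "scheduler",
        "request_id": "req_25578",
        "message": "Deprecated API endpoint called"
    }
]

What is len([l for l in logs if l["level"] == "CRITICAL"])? 1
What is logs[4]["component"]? "search"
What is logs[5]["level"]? "WARNING"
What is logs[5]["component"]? "scheduler"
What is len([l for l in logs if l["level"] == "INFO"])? 0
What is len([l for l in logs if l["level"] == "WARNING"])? 3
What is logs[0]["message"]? "Rate limit approaching threshold"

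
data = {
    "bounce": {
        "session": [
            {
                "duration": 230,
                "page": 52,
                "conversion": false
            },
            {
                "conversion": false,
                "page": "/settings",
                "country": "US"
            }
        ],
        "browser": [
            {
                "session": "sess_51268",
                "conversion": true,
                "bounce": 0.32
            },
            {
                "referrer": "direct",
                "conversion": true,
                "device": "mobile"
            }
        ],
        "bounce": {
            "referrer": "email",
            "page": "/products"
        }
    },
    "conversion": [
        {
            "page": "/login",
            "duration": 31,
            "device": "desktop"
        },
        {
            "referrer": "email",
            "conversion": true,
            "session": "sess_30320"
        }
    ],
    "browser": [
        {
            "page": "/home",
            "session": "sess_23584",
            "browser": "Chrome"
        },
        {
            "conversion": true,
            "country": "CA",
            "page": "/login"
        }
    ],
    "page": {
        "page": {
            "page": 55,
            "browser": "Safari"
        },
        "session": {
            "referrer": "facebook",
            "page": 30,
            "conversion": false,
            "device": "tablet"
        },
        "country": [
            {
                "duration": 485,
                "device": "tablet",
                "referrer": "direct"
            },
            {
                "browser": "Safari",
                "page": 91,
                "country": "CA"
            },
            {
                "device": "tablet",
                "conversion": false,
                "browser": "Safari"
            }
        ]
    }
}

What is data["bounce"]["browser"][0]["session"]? "sess_51268"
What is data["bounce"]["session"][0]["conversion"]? False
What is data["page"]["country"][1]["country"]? "CA"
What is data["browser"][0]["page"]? "/home"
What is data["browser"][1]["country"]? "CA"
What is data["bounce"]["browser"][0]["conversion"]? True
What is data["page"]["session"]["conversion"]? False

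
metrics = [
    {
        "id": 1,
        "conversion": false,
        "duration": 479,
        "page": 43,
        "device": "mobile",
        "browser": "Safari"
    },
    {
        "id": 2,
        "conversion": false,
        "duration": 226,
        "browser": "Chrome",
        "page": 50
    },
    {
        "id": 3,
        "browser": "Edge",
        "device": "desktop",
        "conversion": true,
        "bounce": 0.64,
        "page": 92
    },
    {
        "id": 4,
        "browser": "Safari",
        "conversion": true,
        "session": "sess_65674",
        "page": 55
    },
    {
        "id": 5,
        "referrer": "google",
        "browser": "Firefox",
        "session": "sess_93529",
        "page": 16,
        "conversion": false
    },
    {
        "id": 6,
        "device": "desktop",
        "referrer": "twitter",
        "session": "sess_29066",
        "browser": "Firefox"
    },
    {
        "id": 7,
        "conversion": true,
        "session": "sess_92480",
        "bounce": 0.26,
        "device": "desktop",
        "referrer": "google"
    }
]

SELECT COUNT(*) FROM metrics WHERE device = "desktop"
3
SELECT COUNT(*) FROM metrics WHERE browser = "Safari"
2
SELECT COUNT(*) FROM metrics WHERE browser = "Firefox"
2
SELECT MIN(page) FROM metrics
16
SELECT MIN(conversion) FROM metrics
False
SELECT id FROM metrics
[1, 2, 3, 4, 5, 6, 7]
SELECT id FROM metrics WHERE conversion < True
[1, 2, 5]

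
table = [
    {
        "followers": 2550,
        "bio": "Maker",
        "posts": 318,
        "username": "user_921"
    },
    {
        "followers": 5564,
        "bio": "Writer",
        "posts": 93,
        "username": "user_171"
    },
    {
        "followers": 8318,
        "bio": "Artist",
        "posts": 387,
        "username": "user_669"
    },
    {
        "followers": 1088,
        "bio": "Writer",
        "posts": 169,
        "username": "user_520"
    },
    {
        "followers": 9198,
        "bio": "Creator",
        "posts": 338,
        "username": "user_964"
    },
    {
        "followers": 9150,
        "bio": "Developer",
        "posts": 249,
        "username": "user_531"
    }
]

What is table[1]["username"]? "user_171"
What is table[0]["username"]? "user_921"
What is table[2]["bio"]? "Artist"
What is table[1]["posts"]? 93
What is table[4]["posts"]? 338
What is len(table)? 6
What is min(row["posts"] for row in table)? 93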